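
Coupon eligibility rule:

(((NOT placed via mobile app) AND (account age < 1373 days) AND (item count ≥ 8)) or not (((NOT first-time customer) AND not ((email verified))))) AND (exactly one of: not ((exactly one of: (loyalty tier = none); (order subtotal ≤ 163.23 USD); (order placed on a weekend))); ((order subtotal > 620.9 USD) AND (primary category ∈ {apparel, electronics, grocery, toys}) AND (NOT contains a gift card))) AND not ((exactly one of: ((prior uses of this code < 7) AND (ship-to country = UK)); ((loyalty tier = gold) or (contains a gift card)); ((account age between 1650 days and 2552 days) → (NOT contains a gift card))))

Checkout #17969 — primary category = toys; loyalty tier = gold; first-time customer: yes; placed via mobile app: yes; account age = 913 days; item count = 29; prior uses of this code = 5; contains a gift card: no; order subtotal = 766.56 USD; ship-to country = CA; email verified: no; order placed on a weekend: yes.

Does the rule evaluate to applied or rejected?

Atomic conditions:
  NOT placed via mobile app: yes → false
  account age < 1373 days: 913 < 1373 is true
  item count ≥ 8: 29 ≥ 8 is true
  NOT first-time customer: yes → false
  email verified: no → false
  loyalty tier = none: gold == none is false
  order subtotal ≤ 163.23 USD: 766.56 ≤ 163.23 is false
  order placed on a weekend: yes → true
  order subtotal > 620.9 USD: 766.56 > 620.9 is true
  primary category ∈ {apparel, electronics, grocery, toys}: toys is in the set → true
  NOT contains a gift card: no → true
  prior uses of this code < 7: 5 < 7 is true
  ship-to country = UK: CA == UK is false
  loyalty tier = gold: gold == gold is true
  contains a gift card: no → false
  account age between 1650 days and 2552 days: 913 in [1650, 2552] is false
Combine:
[1.1] false AND true AND true = false
[1.2.1.2] NOT false = true
[1.2.1] false AND true = false
[1.2] NOT false = true
[1] false OR true = true
[2.1.1] exactly-one(false, false, true) = true
[2.1] NOT true = false
[2.2] true AND true AND true = true
[2] exactly-one(false, true) = true
[3.1.1] true AND false = false
[3.1.2] true OR false = true
[3.1.3] false → true (antecedent false ⇒ implication holds) = true
[3.1] exactly-one(false, true, true) = false
[3] NOT false = true
[root] true AND true AND true = true
Overall: true → applied

Applied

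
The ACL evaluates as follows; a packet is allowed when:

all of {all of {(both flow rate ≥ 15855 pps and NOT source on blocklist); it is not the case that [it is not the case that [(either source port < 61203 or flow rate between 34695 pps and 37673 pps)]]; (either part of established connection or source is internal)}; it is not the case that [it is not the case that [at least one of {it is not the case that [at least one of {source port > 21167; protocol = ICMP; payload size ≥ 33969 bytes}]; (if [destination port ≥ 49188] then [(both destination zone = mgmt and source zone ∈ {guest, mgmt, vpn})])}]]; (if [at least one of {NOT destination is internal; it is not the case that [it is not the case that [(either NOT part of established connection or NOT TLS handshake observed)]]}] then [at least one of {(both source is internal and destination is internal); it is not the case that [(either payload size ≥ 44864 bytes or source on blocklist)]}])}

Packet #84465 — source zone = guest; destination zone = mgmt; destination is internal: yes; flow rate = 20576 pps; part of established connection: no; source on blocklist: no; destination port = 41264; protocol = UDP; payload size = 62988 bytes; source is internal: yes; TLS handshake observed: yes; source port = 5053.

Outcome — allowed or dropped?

Atomic conditions:
  flow rate ≥ 15855 pps: 20576 ≥ 15855 is true
  NOT source on blocklist: no → true
  source port < 61203: 5053 < 61203 is true
  flow rate between 34695 pps and 37673 pps: 20576 in [34695, 37673] is false
  part of established connection: no → false
  source is internal: yes → true
  source port > 21167: 5053 > 21167 is false
  protocol = ICMP: UDP == ICMP is false
  payload size ≥ 33969 bytes: 62988 ≥ 33969 is true
  destination port ≥ 49188: 41264 ≥ 49188 is false
  destination zone = mgmt: mgmt == mgmt is true
  source zone ∈ {guest, mgmt, vpn}: guest is in the set → true
  NOT destination is internal: yes → false
  NOT part of established connection: no → true
  NOT TLS handshake observed: yes → false
  destination is internal: yes → true
  payload size ≥ 44864 bytes: 62988 ≥ 44864 is true
  source on blocklist: no → false
Combine:
[1.1] true AND true = true
[1.2.1.1] true OR false = true
[1.2.1] NOT true = false
[1.2] NOT false = true
[1.3] false OR true = true
[1] true AND true AND true = true
[2.1.1.1.1] false OR false OR true = true
[2.1.1.1] NOT true = false
[2.1.1.2.2] true AND true = true
[2.1.1.2] false → true (antecedent false ⇒ implication holds) = true
[2.1.1] false OR true = true
[2.1] NOT true = false
[2] NOT false = true
[3.1.2.1.1] true OR false = true
[3.1.2.1] NOT true = false
[3.1.2] NOT false = true
[3.1] false OR true = true
[3.2.1] true AND true = true
[3.2.2.1] true OR false = true
[3.2.2] NOT true = false
[3.2] true OR false = true
[3] true → true = true
[root] true AND true AND true = true
Overall: true → allowed

Allowed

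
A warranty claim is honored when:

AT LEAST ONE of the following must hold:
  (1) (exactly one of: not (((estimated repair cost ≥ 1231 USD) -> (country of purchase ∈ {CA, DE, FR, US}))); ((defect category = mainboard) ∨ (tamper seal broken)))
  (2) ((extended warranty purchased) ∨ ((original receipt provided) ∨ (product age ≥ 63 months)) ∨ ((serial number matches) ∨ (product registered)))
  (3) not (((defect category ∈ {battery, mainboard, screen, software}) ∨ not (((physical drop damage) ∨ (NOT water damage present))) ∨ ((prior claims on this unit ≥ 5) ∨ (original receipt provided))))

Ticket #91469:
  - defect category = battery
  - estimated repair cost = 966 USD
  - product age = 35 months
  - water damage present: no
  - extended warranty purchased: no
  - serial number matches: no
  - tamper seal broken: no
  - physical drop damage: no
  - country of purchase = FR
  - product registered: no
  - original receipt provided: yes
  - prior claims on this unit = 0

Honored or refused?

Atomic conditions:
  estimated repair cost ≥ 1231 USD: 966 ≥ 1231 is false
  country of purchase ∈ {CA, DE, FR, US}: FR is in the set → true
  defect category = mainboard: battery == mainboard is false
  tamper seal broken: no → false
  extended warranty purchased: no → false
  original receipt provided: yes → true
  product age ≥ 63 months: 35 ≥ 63 is false
  serial number matches: no → false
  product registered: no → false
  defect category ∈ {battery, mainboard, screen, software}: battery is in the set → true
  physical drop damage: no → false
  NOT water damage present: no → true
  prior claims on this unit ≥ 5: 0 ≥ 5 is false
Combine:
[1.1.1] false → true (antecedent false ⇒ implication holds) = true
[1.1] NOT true = false
[1.2] false OR false = false
[1] exactly-one(false, false) = false
[2.2] true OR false = true
[2.3] false OR false = false
[2] false OR true OR false = true
[3.1.2.1] false OR true = true
[3.1.2] NOT true = false
[3.1.3] false OR true = true
[3.1] true OR false OR true = true
[3] NOT true = false
[root] false OR true OR false = true
Overall: true → honored

Honored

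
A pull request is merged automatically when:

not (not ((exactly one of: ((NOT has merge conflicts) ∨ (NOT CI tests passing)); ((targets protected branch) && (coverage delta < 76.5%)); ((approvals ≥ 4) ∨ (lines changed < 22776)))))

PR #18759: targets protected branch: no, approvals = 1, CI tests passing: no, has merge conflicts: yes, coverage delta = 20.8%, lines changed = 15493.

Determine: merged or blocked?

Atomic conditions:
  NOT has merge conflicts: yes → false
  NOT CI tests passing: no → true
  targets protected branch: no → false
  coverage delta < 76.5%: 20.8 < 76.5 is true
  approvals ≥ 4: 1 ≥ 4 is false
  lines changed < 22776: 15493 < 22776 is true
Combine:
[1.1.1] false OR true = true
[1.1.2] false AND true = false
[1.1.3] false OR true = true
[1.1] exactly-one(true, false, true) = false
[1] NOT false = true
[root] NOT true = false
Overall: false → blocked

Blocked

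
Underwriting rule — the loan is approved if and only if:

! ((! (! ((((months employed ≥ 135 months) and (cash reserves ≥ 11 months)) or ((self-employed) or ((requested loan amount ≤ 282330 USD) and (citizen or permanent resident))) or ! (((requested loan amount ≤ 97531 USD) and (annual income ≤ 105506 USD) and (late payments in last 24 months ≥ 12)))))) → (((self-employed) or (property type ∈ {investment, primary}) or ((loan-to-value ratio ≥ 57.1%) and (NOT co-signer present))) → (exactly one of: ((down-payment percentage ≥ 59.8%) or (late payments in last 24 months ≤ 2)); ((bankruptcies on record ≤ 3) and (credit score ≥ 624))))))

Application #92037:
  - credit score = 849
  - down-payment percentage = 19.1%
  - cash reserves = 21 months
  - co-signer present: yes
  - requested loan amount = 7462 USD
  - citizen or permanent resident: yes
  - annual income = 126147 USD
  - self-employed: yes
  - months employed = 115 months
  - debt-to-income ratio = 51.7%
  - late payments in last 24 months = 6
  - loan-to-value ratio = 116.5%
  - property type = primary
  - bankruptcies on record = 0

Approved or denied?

Atomic conditions:
  months employed ≥ 135 months: 115 ≥ 135 is false
  cash reserves ≥ 11 months: 21 ≥ 11 is true
  self-employed: yes → true
  requested loan amount ≤ 282330 USD: 7462 ≤ 282330 is true
  citizen or permanent resident: yes → true
  requested loan amount ≤ 97531 USD: 7462 ≤ 97531 is true
  annual income ≤ 105506 USD: 126147 ≤ 105506 is false
  late payments in last 24 months ≥ 12: 6 ≥ 12 is false
  property type ∈ {investment, primary}: primary is in the set → true
  loan-to-value ratio ≥ 57.1%: 116.5 ≥ 57.1 is true
  NOT co-signer present: yes → false
  down-payment percentage ≥ 59.8%: 19.1 ≥ 59.8 is false
  late payments in last 24 months ≤ 2: 6 ≤ 2 is false
  bankruptcies on record ≤ 3: 0 ≤ 3 is true
  credit score ≥ 624: 849 ≥ 624 is true
Combine:
[1.1.1.1.1] false AND true = false
[1.1.1.1.2.2] true AND true = true
[1.1.1.1.2] true OR true = true
[1.1.1.1.3.1] true AND false AND false = false
[1.1.1.1.3] NOT false = true
[1.1.1.1] false OR true OR true = true
[1.1.1] NOT true = false
[1.1] NOT false = true
[1.2.1.3] true AND false = false
[1.2.1] true OR true OR false = true
[1.2.2.1] false OR false = false
[1.2.2.2] true AND true = true
[1.2.2] exactly-one(false, true) = true
[1.2] true → true = true
[1] true → true = true
[root] NOT true = false
Overall: false → denied

Denied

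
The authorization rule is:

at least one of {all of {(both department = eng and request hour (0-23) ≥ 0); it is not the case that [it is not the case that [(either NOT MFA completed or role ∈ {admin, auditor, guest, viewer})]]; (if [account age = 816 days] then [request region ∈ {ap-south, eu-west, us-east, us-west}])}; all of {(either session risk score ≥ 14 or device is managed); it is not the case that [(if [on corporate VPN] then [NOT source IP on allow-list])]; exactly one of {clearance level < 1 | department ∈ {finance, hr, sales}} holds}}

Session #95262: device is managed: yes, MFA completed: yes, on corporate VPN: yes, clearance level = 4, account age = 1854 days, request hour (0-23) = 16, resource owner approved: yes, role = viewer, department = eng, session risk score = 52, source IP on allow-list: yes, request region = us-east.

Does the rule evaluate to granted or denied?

Atomic conditions:
  department = eng: eng == eng is true
  request hour (0-23) ≥ 0: 16 ≥ 0 is true
  NOT MFA completed: yes → false
  role ∈ {admin, auditor, guest, viewer}: viewer is in the set → true
  account age = 816 days: 1854 == 816 is false
  request region ∈ {ap-south, eu-west, us-east, us-west}: us-east is in the set → true
  session risk score ≥ 14: 52 ≥ 14 is true
  device is managed: yes → true
  on corporate VPN: yes → true
  NOT source IP on allow-list: yes → false
  clearance level < 1: 4 < 1 is false
  department ∈ {finance, hr, sales}: eng is not in the set → false
Combine:
[1.1] true AND true = true
[1.2.1.1] false OR true = true
[1.2.1] NOT true = false
[1.2] NOT false = true
[1.3] false → true (antecedent false ⇒ implication holds) = true
[1] true AND true AND true = true
[2.1] true OR true = true
[2.2.1] true → false = false
[2.2] NOT false = true
[2.3] exactly-one(false, false) = false
[2] true AND true AND false = false
[root] true OR false = true
Overall: true → granted

Granted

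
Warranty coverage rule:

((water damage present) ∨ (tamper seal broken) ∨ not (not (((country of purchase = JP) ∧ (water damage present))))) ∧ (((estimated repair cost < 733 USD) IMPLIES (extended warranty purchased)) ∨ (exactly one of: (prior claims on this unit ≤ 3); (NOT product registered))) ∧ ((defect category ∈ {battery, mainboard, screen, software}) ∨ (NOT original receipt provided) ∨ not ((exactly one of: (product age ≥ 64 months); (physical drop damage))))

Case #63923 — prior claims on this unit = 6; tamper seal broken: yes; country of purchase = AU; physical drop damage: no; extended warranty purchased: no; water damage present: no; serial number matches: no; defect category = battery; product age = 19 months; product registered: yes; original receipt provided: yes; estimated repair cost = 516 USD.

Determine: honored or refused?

Refused

Atomic conditions:
  water damage present: no → false
  tamper seal broken: yes → true
  country of purchase = JP: AU == JP is false
  estimated repair cost < 733 USD: 516 < 733 is true
  extended warranty purchased: no → false
  prior claims on this unit ≤ 3: 6 ≤ 3 is false
  NOT product registered: yes → false
  defect category ∈ {battery, mainboard, screen, software}: battery is in the set → true
  NOT original receipt provided: yes → false
  product age ≥ 64 months: 19 ≥ 64 is false
  physical drop damage: no → false
Combine:
[1.3.1.1] false AND false = false
[1.3.1] NOT false = true
[1.3] NOT true = false
[1] false OR true OR false = true
[2.1] true → false = false
[2.2] exactly-one(false, false) = false
[2] false OR false = false
[3.3.1] exactly-one(false, false) = false
[3.3] NOT false = true
[3] true OR false OR true = true
[root] true AND false AND true = false
Overall: false → refused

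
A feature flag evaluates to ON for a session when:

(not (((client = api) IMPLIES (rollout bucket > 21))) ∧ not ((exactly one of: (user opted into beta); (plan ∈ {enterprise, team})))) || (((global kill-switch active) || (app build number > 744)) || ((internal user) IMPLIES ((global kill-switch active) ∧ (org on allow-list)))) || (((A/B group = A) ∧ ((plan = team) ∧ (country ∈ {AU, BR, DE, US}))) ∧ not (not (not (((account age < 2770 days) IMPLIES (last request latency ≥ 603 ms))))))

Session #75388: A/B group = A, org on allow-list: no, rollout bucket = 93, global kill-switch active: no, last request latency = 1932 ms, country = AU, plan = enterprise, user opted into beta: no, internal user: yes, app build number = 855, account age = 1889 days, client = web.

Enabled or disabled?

Atomic conditions:
  client = api: web == api is false
  rollout bucket > 21: 93 > 21 is true
  user opted into beta: no → false
  plan ∈ {enterprise, team}: enterprise is in the set → true
  global kill-switch active: no → false
  app build number > 744: 855 > 744 is true
  internal user: yes → true
  org on allow-list: no → false
  A/B group = A: A == A is true
  plan = team: enterprise == team is false
  country ∈ {AU, BR, DE, US}: AU is in the set → true
  account age < 2770 days: 1889 < 2770 is true
  last request latency ≥ 603 ms: 1932 ≥ 603 is true
Combine:
[1.1.1] false → true (antecedent false ⇒ implication holds) = true
[1.1] NOT true = false
[1.2.1] exactly-one(false, true) = true
[1.2] NOT true = false
[1] false AND false = false
[2.1] false OR true = true
[2.2.2] false AND false = false
[2.2] true → false = false
[2] true OR false = true
[3.1.2] false AND true = false
[3.1] true AND false = false
[3.2.1.1.1] true → true = true
[3.2.1.1] NOT true = false
[3.2.1] NOT false = true
[3.2] NOT true = false
[3] false AND false = false
[root] false OR true OR false = true
Overall: true → enabled

Enabled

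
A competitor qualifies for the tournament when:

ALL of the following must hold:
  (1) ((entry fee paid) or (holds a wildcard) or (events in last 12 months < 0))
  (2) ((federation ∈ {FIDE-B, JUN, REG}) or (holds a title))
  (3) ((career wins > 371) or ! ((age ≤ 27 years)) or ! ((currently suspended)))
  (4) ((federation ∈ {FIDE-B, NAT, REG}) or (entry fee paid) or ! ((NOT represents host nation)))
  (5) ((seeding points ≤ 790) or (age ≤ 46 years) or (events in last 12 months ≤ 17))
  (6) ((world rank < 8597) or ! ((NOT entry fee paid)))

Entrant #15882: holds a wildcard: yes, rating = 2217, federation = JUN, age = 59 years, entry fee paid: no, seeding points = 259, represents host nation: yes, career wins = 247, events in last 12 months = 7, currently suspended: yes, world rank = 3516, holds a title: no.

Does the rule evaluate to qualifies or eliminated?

Atomic conditions:
  entry fee paid: no → false
  holds a wildcard: yes → true
  events in last 12 months < 0: 7 < 0 is false
  federation ∈ {FIDE-B, JUN, REG}: JUN is in the set → true
  holds a title: no → false
  career wins > 371: 247 > 371 is false
  age ≤ 27 years: 59 ≤ 27 is false
  currently suspended: yes → true
  federation ∈ {FIDE-B, NAT, REG}: JUN is not in the set → false
  NOT represents host nation: yes → false
  seeding points ≤ 790: 259 ≤ 790 is true
  age ≤ 46 years: 59 ≤ 46 is false
  events in last 12 months ≤ 17: 7 ≤ 17 is true
  world rank < 8597: 3516 < 8597 is true
  NOT entry fee paid: no → true
Combine:
[1] false OR true OR false = true
[2] true OR false = true
[3.2] NOT false = true
[3.3] NOT true = false
[3] false OR true OR false = true
[4.3] NOT false = true
[4] false OR false OR true = true
[5] true OR false OR true = true
[6.2] NOT true = false
[6] true OR false = true
[root] true AND true AND true AND true AND true AND true = true
Overall: true → qualifies

Qualifies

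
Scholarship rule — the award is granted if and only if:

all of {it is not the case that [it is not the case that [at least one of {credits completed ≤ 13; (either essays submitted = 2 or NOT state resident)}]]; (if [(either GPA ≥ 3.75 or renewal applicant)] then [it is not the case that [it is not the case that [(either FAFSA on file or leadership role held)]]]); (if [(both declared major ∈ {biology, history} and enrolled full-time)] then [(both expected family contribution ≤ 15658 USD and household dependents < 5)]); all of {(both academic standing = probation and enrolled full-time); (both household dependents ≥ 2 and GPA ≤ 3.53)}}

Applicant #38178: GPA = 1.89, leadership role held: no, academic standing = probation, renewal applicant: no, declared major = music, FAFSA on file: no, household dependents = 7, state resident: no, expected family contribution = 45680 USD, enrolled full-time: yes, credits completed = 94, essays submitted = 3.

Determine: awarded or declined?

Atomic conditions:
  credits completed ≤ 13: 94 ≤ 13 is false
  essays submitted = 2: 3 == 2 is false
  NOT state resident: no → true
  GPA ≥ 3.75: 1.89 ≥ 3.75 is false
  renewal applicant: no → false
  FAFSA on file: no → false
  leadership role held: no → false
  declared major ∈ {biology, history}: music is not in the set → false
  enrolled full-time: yes → true
  expected family contribution ≤ 15658 USD: 45680 ≤ 15658 is false
  household dependents < 5: 7 < 5 is false
  academic standing = probation: probation == probation is true
  household dependents ≥ 2: 7 ≥ 2 is true
  GPA ≤ 3.53: 1.89 ≤ 3.53 is true
Combine:
[1.1.1.2] false OR true = true
[1.1.1] false OR true = true
[1.1] NOT true = false
[1] NOT false = true
[2.1] false OR false = false
[2.2.1.1] false OR false = false
[2.2.1] NOT false = true
[2.2] NOT true = false
[2] false → false (antecedent false ⇒ implication holds) = true
[3.1] false AND true = false
[3.2] false AND false = false
[3] false → false (antecedent false ⇒ implication holds) = true
[4.1] true AND true = true
[4.2] true AND true = true
[4] true AND true = true
[root] true AND true AND true AND true = true
Overall: true → awarded

Awarded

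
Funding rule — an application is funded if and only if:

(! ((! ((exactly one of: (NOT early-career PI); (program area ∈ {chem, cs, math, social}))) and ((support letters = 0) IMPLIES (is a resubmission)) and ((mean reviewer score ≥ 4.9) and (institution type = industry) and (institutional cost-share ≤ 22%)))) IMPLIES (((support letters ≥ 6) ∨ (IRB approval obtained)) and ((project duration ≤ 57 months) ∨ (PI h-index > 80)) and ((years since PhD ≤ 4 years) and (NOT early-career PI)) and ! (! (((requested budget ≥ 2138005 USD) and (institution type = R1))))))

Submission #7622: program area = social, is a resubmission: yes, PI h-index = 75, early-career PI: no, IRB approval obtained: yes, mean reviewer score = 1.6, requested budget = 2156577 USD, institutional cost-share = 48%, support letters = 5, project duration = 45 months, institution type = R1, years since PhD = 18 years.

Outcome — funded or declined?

Atomic conditions:
  NOT early-career PI: no → true
  program area ∈ {chem, cs, math, social}: social is in the set → true
  support letters = 0: 5 == 0 is false
  is a resubmission: yes → true
  mean reviewer score ≥ 4.9: 1.6 ≥ 4.9 is false
  institution type = industry: R1 == industry is false
  institutional cost-share ≤ 22%: 48 ≤ 22 is false
  support letters ≥ 6: 5 ≥ 6 is false
  IRB approval obtained: yes → true
  project duration ≤ 57 months: 45 ≤ 57 is true
  PI h-index > 80: 75 > 80 is false
  years since PhD ≤ 4 years: 18 ≤ 4 is false
  requested budget ≥ 2138005 USD: 2156577 ≥ 2138005 is true
  institution type = R1: R1 == R1 is true
Combine:
[1.1.1.1] exactly-one(true, true) = false
[1.1.1] NOT false = true
[1.1.2] false → true (antecedent false ⇒ implication holds) = true
[1.1.3] false AND false AND false = false
[1.1] true AND true AND false = false
[1] NOT false = true
[2.1] false OR true = true
[2.2] true OR false = true
[2.3] false AND true = false
[2.4.1.1] true AND true = true
[2.4.1] NOT true = false
[2.4] NOT false = true
[2] true AND true AND false AND true = false
[root] true → false = false
Overall: false → declined

Declined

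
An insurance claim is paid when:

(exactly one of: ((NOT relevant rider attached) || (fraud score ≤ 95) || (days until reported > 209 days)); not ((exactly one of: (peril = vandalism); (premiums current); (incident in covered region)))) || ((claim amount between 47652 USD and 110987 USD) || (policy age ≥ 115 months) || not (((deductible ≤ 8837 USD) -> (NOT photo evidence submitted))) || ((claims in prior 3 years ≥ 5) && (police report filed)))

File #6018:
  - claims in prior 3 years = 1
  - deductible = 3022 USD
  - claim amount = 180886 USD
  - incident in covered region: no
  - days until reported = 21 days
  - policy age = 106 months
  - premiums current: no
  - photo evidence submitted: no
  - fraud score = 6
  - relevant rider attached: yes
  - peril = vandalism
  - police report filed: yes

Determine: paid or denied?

Atomic conditions:
  NOT relevant rider attached: yes → false
  fraud score ≤ 95: 6 ≤ 95 is true
  days until reported > 209 days: 21 > 209 is false
  peril = vandalism: vandalism == vandalism is true
  premiums current: no → false
  incident in covered region: no → false
  claim amount between 47652 USD and 110987 USD: 180886 in [47652, 110987] is false
  policy age ≥ 115 months: 106 ≥ 115 is false
  deductible ≤ 8837 USD: 3022 ≤ 8837 is true
  NOT photo evidence submitted: no → true
  claims in prior 3 years ≥ 5: 1 ≥ 5 is false
  police report filed: yes → true
Combine:
[1.1] false OR true OR false = true
[1.2.1] exactly-one(true, false, false) = true
[1.2] NOT true = false
[1] exactly-one(true, false) = true
[2.3.1] true → true = true
[2.3] NOT true = false
[2.4] false AND true = false
[2] false OR false OR false OR false = false
[root] true OR false = true
Overall: true → paid

Paid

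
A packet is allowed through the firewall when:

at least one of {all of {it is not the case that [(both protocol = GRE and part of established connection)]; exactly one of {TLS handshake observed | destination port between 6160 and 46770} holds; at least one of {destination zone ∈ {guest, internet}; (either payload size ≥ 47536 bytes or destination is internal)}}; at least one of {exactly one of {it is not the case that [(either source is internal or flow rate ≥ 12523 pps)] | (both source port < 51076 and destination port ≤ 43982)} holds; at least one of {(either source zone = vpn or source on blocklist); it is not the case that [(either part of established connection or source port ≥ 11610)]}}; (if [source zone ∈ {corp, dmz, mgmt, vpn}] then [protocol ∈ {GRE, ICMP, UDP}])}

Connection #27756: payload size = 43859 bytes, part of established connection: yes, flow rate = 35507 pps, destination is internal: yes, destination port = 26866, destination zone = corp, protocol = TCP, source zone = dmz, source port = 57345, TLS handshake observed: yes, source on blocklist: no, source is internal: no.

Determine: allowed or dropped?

Atomic conditions:
  protocol = GRE: TCP == GRE is false
  part of established connection: yes → true
  TLS handshake observed: yes → true
  destination port between 6160 and 46770: 26866 in [6160, 46770] is true
  destination zone ∈ {guest, internet}: corp is not in the set → false
  payload size ≥ 47536 bytes: 43859 ≥ 47536 is false
  destination is internal: yes → true
  source is internal: no → false
  flow rate ≥ 12523 pps: 35507 ≥ 12523 is true
  source port < 51076: 57345 < 51076 is false
  destination port ≤ 43982: 26866 ≤ 43982 is true
  source zone = vpn: dmz == vpn is false
  source on blocklist: no → false
  source port ≥ 11610: 57345 ≥ 11610 is true
  source zone ∈ {corp, dmz, mgmt, vpn}: dmz is in the set → true
  protocol ∈ {GRE, ICMP, UDP}: TCP is not in the set → false
Combine:
[1.1.1] false AND true = false
[1.1] NOT false = true
[1.2] exactly-one(true, true) = false
[1.3.2] false OR true = true
[1.3] false OR true = true
[1] true AND false AND true = false
[2.1.1.1] false OR true = true
[2.1.1] NOT true = false
[2.1.2] false AND true = false
[2.1] exactly-one(false, false) = false
[2.2.1] false OR false = false
[2.2.2.1] true OR true = true
[2.2.2] NOT true = false
[2.2] false OR false = false
[2] false OR false = false
[3] true → false = false
[root] false OR false OR false = false
Overall: false → dropped

Dropped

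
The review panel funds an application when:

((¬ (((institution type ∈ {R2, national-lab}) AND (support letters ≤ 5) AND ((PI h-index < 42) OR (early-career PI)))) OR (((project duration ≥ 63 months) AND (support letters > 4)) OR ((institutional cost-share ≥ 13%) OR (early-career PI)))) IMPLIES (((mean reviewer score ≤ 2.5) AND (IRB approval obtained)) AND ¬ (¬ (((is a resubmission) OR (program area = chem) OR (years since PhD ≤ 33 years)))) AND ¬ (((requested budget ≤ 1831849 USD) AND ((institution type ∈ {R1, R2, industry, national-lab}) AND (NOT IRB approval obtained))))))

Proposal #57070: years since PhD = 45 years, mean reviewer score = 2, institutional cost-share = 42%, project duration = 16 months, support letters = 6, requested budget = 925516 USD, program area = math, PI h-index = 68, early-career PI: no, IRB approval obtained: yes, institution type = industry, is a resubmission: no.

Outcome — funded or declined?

Declined

Atomic conditions:
  institution type ∈ {R2, national-lab}: industry is not in the set → false
  support letters ≤ 5: 6 ≤ 5 is false
  PI h-index < 42: 68 < 42 is false
  early-career PI: no → false
  project duration ≥ 63 months: 16 ≥ 63 is false
  support letters > 4: 6 > 4 is true
  institutional cost-share ≥ 13%: 42 ≥ 13 is true
  mean reviewer score ≤ 2.5: 2 ≤ 2.5 is true
  IRB approval obtained: yes → true
  is a resubmission: no → false
  program area = chem: math == chem is false
  years since PhD ≤ 33 years: 45 ≤ 33 is false
  requested budget ≤ 1831849 USD: 925516 ≤ 1831849 is true
  institution type ∈ {R1, R2, industry, national-lab}: industry is in the set → true
  NOT IRB approval obtained: yes → false
Combine:
[1.1.1.3] false OR false = false
[1.1.1] false AND false AND false = false
[1.1] NOT false = true
[1.2.1] false AND true = false
[1.2.2] true OR false = true
[1.2] false OR true = true
[1] true OR true = true
[2.1] true AND true = true
[2.2.1.1] false OR false OR false = false
[2.2.1] NOT false = true
[2.2] NOT true = false
[2.3.1.2] true AND false = false
[2.3.1] true AND false = false
[2.3] NOT false = true
[2] true AND false AND true = false
[root] true → false = false
Overall: false → declined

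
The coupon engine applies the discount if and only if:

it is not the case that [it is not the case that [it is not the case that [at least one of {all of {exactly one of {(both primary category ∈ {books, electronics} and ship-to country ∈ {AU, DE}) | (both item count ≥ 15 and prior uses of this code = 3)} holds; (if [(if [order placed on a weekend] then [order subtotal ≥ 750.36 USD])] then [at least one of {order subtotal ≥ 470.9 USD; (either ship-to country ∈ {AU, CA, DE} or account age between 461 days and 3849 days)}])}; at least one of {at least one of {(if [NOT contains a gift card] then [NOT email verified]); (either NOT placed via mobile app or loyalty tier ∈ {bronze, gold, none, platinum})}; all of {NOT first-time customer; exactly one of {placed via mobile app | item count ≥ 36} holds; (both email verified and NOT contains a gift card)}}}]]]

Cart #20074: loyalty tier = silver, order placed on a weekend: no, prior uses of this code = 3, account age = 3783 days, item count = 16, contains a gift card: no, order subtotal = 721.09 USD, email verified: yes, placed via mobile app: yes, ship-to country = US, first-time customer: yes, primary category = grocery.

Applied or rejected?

Atomic conditions:
  primary category ∈ {books, electronics}: grocery is not in the set → false
  ship-to country ∈ {AU, DE}: US is not in the set → false
  item count ≥ 15: 16 ≥ 15 is true
  prior uses of this code = 3: 3 == 3 is true
  order placed on a weekend: no → false
  order subtotal ≥ 750.36 USD: 721.09 ≥ 750.36 is false
  order subtotal ≥ 470.9 USD: 721.09 ≥ 470.9 is true
  ship-to country ∈ {AU, CA, DE}: US is not in the set → false
  account age between 461 days and 3849 days: 3783 in [461, 3849] is true
  NOT contains a gift card: no → true
  NOT email verified: yes → false
  NOT placed via mobile app: yes → false
  loyalty tier ∈ {bronze, gold, none, platinum}: silver is not in the set → false
  NOT first-time customer: yes → false
  placed via mobile app: yes → true
  item count ≥ 36: 16 ≥ 36 is false
  email verified: yes → true
Combine:
[1.1.1.1.1.1] false AND false = false
[1.1.1.1.1.2] true AND true = true
[1.1.1.1.1] exactly-one(false, true) = true
[1.1.1.1.2.1] false → false (antecedent false ⇒ implication holds) = true
[1.1.1.1.2.2.2] false OR true = true
[1.1.1.1.2.2] true OR true = true
[1.1.1.1.2] true → true = true
[1.1.1.1] true AND true = true
[1.1.1.2.1.1] true → false = false
[1.1.1.2.1.2] false OR false = false
[1.1.1.2.1] false OR false = false
[1.1.1.2.2.2] exactly-one(true, false) = true
[1.1.1.2.2.3] true AND true = true
[1.1.1.2.2] false AND true AND true = false
[1.1.1.2] false OR false = false
[1.1.1] true OR false = true
[1.1] NOT true = false
[1] NOT false = true
[root] NOT true = false
Overall: false → rejected

Rejected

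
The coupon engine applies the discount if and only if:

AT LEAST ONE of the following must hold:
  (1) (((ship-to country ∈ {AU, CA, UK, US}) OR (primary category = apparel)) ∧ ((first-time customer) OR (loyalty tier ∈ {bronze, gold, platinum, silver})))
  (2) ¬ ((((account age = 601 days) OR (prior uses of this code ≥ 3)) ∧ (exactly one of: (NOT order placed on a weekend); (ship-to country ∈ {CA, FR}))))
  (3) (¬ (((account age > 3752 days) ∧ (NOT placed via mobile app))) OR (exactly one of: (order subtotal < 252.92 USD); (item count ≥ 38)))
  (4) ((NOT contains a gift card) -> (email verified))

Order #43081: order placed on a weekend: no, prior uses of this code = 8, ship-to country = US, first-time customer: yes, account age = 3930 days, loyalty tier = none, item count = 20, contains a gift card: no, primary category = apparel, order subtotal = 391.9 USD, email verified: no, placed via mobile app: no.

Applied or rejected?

Applied

Atomic conditions:
  ship-to country ∈ {AU, CA, UK, US}: US is in the set → true
  primary category = apparel: apparel == apparel is true
  first-time customer: yes → true
  loyalty tier ∈ {bronze, gold, platinum, silver}: none is not in the set → false
  account age = 601 days: 3930 == 601 is false
  prior uses of this code ≥ 3: 8 ≥ 3 is true
  NOT order placed on a weekend: no → true
  ship-to country ∈ {CA, FR}: US is not in the set → false
  account age > 3752 days: 3930 > 3752 is true
  NOT placed via mobile app: no → true
  order subtotal < 252.92 USD: 391.9 < 252.92 is false
  item count ≥ 38: 20 ≥ 38 is false
  NOT contains a gift card: no → true
  email verified: no → false
Combine:
[1.1] true OR true = true
[1.2] true OR false = true
[1] true AND true = true
[2.1.1] false OR true = true
[2.1.2] exactly-one(true, false) = true
[2.1] true AND true = true
[2] NOT true = false
[3.1.1] true AND true = true
[3.1] NOT true = false
[3.2] exactly-one(false, false) = false
[3] false OR false = false
[4] true → false = false
[root] true OR false OR false OR false = true
Overall: true → applied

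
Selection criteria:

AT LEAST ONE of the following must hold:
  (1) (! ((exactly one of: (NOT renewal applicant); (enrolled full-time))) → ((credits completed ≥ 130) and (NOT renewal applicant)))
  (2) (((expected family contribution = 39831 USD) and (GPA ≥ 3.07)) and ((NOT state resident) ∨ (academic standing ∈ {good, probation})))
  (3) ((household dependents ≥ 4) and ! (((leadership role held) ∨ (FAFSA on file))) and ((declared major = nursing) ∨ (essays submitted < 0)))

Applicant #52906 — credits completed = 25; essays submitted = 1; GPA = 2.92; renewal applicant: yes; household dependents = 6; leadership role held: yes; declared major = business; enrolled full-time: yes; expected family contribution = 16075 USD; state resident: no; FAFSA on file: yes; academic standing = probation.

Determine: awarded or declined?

Awarded

Atomic conditions:
  NOT renewal applicant: yes → false
  enrolled full-time: yes → true
  credits completed ≥ 130: 25 ≥ 130 is false
  expected family contribution = 39831 USD: 16075 == 39831 is false
  GPA ≥ 3.07: 2.92 ≥ 3.07 is false
  NOT state resident: no → true
  academic standing ∈ {good, probation}: probation is in the set → true
  household dependents ≥ 4: 6 ≥ 4 is true
  leadership role held: yes → true
  FAFSA on file: yes → true
  declared major = nursing: business == nursing is false
  essays submitted < 0: 1 < 0 is false
Combine:
[1.1.1] exactly-one(false, true) = true
[1.1] NOT true = false
[1.2] false AND false = false
[1] false → false (antecedent false ⇒ implication holds) = true
[2.1] false AND false = false
[2.2] true OR true = true
[2] false AND true = false
[3.2.1] true OR true = true
[3.2] NOT true = false
[3.3] false OR false = false
[3] true AND false AND false = false
[root] true OR false OR false = true
Overall: true → awarded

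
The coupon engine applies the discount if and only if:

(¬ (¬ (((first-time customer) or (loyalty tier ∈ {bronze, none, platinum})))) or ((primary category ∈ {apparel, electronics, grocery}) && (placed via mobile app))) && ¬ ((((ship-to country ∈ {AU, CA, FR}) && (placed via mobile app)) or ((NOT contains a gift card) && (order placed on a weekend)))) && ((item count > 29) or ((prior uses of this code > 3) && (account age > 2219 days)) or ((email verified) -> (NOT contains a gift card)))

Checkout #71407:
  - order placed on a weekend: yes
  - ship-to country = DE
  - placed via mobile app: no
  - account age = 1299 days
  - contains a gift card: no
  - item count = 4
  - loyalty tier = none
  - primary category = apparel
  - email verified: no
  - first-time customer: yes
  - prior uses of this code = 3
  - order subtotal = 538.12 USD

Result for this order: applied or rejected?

Atomic conditions:
  first-time customer: yes → true
  loyalty tier ∈ {bronze, none, platinum}: none is in the set → true
  primary category ∈ {apparel, electronics, grocery}: apparel is in the set → true
  placed via mobile app: no → false
  ship-to country ∈ {AU, CA, FR}: DE is not in the set → false
  NOT contains a gift card: no → true
  order placed on a weekend: yes → true
  item count > 29: 4 > 29 is false
  prior uses of this code > 3: 3 > 3 is false
  account age > 2219 days: 1299 > 2219 is false
  email verified: no → false
Combine:
[1.1.1.1] true OR true = true
[1.1.1] NOT true = false
[1.1] NOT false = true
[1.2] true AND false = false
[1] true OR false = true
[2.1.1] false AND false = false
[2.1.2] true AND true = true
[2.1] false OR true = true
[2] NOT true = false
[3.2] false AND false = false
[3.3] false → true (antecedent false ⇒ implication holds) = true
[3] false OR false OR true = true
[root] true AND false AND true = false
Overall: false → rejected

Rejected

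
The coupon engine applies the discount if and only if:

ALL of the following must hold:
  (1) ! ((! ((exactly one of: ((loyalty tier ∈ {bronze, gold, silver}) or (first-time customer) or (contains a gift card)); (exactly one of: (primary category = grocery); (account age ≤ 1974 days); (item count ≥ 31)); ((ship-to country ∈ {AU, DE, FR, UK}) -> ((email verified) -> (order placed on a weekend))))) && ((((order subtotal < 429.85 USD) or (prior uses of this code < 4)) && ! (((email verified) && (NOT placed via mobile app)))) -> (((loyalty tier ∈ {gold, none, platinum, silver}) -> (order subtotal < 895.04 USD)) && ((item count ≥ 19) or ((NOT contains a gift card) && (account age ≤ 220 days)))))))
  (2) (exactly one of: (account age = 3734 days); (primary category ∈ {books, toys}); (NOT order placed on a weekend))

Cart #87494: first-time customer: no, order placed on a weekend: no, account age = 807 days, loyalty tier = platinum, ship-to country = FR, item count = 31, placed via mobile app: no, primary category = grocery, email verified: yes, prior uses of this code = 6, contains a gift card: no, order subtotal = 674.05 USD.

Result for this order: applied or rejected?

Atomic conditions:
  loyalty tier ∈ {bronze, gold, silver}: platinum is not in the set → false
  first-time customer: no → false
  contains a gift card: no → false
  primary category = grocery: grocery == grocery is true
  account age ≤ 1974 days: 807 ≤ 1974 is true
  item count ≥ 31: 31 ≥ 31 is true
  ship-to country ∈ {AU, DE, FR, UK}: FR is in the set → true
  email verified: yes → true
  order placed on a weekend: no → false
  order subtotal < 429.85 USD: 674.05 < 429.85 is false
  prior uses of this code < 4: 6 < 4 is false
  NOT placed via mobile app: no → true
  loyalty tier ∈ {gold, none, platinum, silver}: platinum is in the set → true
  order subtotal < 895.04 USD: 674.05 < 895.04 is true
  item count ≥ 19: 31 ≥ 19 is true
  NOT contains a gift card: no → true
  account age ≤ 220 days: 807 ≤ 220 is false
  account age = 3734 days: 807 == 3734 is false
  primary category ∈ {books, toys}: grocery is not in the set → false
  NOT order placed on a weekend: no → true
Combine:
[1.1.1.1.1] false OR false OR false = false
[1.1.1.1.2] exactly-one(true, true, true) = false
[1.1.1.1.3.2] true → false = false
[1.1.1.1.3] true → false = false
[1.1.1.1] exactly-one(false, false, false) = false
[1.1.1] NOT false = true
[1.1.2.1.1] false OR false = false
[1.1.2.1.2.1] true AND true = true
[1.1.2.1.2] NOT true = false
[1.1.2.1] false AND false = false
[1.1.2.2.1] true → true = true
[1.1.2.2.2.2] true AND false = false
[1.1.2.2.2] true OR false = true
[1.1.2.2] true AND true = true
[1.1.2] false → true (antecedent false ⇒ implication holds) = true
[1.1] true AND true = true
[1] NOT true = false
[2] exactly-one(false, false, true) = true
[root] false AND true = false
Overall: false → rejected

Rejected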